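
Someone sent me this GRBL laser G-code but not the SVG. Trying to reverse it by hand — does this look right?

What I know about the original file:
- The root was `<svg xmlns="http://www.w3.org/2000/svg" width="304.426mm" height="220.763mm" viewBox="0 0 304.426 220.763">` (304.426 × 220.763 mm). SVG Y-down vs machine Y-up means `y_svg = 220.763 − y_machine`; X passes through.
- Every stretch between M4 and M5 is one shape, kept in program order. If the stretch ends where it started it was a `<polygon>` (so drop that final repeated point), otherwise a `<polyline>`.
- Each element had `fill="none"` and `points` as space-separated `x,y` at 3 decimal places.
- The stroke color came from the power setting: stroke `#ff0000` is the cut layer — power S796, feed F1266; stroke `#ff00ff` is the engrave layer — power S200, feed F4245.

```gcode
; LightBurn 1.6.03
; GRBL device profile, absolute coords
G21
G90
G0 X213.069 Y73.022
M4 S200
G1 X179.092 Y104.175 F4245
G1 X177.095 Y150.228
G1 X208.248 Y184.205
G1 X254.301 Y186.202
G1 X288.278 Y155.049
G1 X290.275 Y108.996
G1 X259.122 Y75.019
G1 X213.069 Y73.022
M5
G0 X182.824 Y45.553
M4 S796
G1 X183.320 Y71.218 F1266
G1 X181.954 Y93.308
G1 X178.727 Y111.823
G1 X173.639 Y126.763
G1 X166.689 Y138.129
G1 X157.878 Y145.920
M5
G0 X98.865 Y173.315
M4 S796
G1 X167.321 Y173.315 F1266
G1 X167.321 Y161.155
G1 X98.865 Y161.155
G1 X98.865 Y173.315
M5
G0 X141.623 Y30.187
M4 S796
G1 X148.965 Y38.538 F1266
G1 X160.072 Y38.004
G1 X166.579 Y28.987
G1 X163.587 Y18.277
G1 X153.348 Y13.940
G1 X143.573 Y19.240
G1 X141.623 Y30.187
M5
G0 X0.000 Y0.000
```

<svg xmlns="http://www.w3.org/2000/svg" width="304.426mm" height="220.763mm" viewBox="0 0 304.426 220.763">
  <polygon points="213.069,147.741 179.092,116.588 177.095,70.535 208.248,36.558 254.301,34.561 288.278,65.714 290.275,111.767 259.122,145.744" fill="none" stroke="#ff00ff"/>
  <polyline points="182.824,175.210 183.320,149.545 181.954,127.455 178.727,108.940 173.639,94.000 166.689,82.634 157.878,74.843" fill="none" stroke="#ff0000"/>
  <polygon points="98.865,47.448 167.321,47.448 167.321,59.608 98.865,59.608" fill="none" stroke="#ff0000"/>
  <polygon points="141.623,190.576 148.965,182.225 160.072,182.759 166.579,191.776 163.587,202.486 153.348,206.823 143.573,201.523" fill="none" stroke="#ff0000"/>
</svg>

Machine Y-up, SVG Y-down with viewBox height 220.763, so y_svg = 220.763 − y_machine; X carries over.

Run 1: power S200 maps to stroke `#ff00ff` (engrave). The run returns to its start, so emit a `<polygon>` with points (Y-flipped): 213.069,147.741 179.092,116.588 177.095,70.535 208.248,36.558 254.301,34.561 288.278,65.714 290.275,111.767 259.122,145.744.

Run 2: the run's S796 means `#ff0000` (cut). The run is open, so emit a `<polyline>` with points (Y-flipped): 182.824,175.210 183.320,149.545 181.954,127.455 178.727,108.940 173.639,94.000 166.689,82.634 157.878,74.843.

Run 3: the run's S796 means `#ff0000` (cut). The run returns to its start, so emit a `<polygon>` with points (Y-flipped): 98.865,47.448 167.321,47.448 167.321,59.608 98.865,59.608.

Run 4: the run's S796 means `#ff0000` (cut). The run returns to its start, so emit a `<polygon>` with points (Y-flipped): 141.623,190.576 148.965,182.225 160.072,182.759 166.579,191.776 163.587,202.486 153.348,206.823 143.573,201.523.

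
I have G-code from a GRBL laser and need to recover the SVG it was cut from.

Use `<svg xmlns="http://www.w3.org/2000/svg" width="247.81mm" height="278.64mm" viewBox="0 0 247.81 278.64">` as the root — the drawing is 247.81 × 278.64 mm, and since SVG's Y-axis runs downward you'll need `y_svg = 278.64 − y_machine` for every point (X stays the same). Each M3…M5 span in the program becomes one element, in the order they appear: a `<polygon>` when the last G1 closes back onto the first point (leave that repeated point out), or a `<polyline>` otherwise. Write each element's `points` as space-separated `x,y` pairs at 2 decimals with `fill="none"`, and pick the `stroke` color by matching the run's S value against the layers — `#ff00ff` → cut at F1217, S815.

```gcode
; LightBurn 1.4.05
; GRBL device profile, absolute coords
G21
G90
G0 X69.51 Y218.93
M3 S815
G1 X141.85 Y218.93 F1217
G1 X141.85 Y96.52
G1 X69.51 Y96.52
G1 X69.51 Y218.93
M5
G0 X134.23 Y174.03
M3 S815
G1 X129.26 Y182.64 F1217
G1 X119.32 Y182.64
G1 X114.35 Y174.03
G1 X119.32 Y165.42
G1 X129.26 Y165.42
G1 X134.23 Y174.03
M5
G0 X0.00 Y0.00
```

Machine Y-up, SVG Y-down with viewBox height 278.64, so y_svg = 278.64 − y_machine; X carries over. Every run uses S815, so all elements get stroke `#ff00ff` (cut).

Run 1: The run returns to its start, so emit a `<polygon>` with points (Y-flipped): 69.51,59.71 141.85,59.71 141.85,182.12 69.51,182.12.

Run 2: The run returns to its start, so emit a `<polygon>` with points (Y-flipped): 134.23,104.61 129.26,96.00 119.32,96.00 114.35,104.61 119.32,113.22 129.26,113.22.

<svg xmlns="http://www.w3.org/2000/svg" width="247.81mm" height="278.64mm" viewBox="0 0 247.81 278.64">
  <polygon points="69.51,59.71 141.85,59.71 141.85,182.12 69.51,182.12" fill="none" stroke="#ff00ff"/>
  <polygon points="134.23,104.61 129.26,96.00 119.32,96.00 114.35,104.61 119.32,113.22 129.26,113.22" fill="none" stroke="#ff00ff"/>
</svg>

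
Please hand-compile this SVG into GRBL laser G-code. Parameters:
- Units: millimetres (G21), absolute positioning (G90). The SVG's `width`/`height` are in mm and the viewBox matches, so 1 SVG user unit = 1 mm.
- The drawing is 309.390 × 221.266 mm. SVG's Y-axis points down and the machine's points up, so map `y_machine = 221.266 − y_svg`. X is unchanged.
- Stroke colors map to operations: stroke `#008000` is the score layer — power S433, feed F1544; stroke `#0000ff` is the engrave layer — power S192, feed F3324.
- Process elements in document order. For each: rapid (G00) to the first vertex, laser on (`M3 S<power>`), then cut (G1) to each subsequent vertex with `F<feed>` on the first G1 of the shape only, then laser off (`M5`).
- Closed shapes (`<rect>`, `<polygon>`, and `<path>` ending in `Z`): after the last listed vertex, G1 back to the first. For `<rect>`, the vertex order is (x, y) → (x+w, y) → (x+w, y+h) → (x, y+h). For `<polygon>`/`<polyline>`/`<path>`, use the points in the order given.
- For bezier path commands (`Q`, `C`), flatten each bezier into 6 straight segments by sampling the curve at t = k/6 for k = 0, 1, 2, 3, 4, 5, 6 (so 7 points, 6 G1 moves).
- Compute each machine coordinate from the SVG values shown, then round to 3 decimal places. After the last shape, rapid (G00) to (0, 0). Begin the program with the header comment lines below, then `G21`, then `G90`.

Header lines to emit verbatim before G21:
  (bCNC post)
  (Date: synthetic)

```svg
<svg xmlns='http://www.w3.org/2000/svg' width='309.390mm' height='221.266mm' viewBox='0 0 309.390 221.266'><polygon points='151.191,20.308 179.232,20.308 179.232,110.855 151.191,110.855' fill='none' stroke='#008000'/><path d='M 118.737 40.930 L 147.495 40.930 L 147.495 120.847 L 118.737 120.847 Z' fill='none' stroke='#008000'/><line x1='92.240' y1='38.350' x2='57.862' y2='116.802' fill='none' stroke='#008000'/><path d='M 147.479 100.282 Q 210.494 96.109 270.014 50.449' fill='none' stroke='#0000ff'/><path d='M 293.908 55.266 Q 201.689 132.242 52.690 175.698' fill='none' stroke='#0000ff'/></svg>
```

viewBox `0 0 309.390 221.266` with mm width/height → 1 unit = 1 mm. Flip: y_m = 221.266 − y_svg.

**Shape 1** — `<polygon>` rectangle, stroke `#008000` → score (S433, F1544). Machine vertices: (151.191,200.958) → (179.232,200.958) → (179.232,110.411) → (151.191,110.411) → (151.191,200.958). Closed: final G1 returns to the first vertex.

**Shape 2** — `<path>` rectangle, stroke `#008000` → score (S433, F1544). Machine vertices: (118.737,180.336) → (147.495,180.336) → (147.495,100.419) → (118.737,100.419) → (118.737,180.336). Closed: final G1 returns to the first vertex.

**Shape 3** — `<line>` line segment, stroke `#008000` → score (S433, F1544). Machine vertices: (92.240,182.916) → (57.862,104.464). Open path.

**Shape 4** — `<path>` quadratic bezier, stroke `#0000ff` → engrave (S192, F3324). Control points (SVG): P0=(147.479,100.282), P1=(210.494,96.109), P2=(270.014,50.449); sampled at t=k/6. Machine vertices: (147.479,120.984) → (168.387,123.527) → (189.101,128.376) → (209.620,135.529) → (229.946,144.987) → (250.077,156.749) → (270.014,170.817). Open path.

**Shape 5** — `<path>` quadratic bezier, stroke `#0000ff` → engrave (S192, F3324). Control points (SVG): P0=(293.908,55.266), P1=(201.689,132.242), P2=(52.690,175.698); sampled at t=k/6. Machine vertices: (293.908,166.000) → (261.591,141.272) → (226.120,118.407) → (187.494,97.404) → (145.714,78.263) → (100.779,60.984) → (52.690,45.568). Open path.

(bCNC post)
(Date: synthetic)
G21
G90
G00 X151.191 Y200.958
M3 S433
G1 X179.232 Y200.958 F1544
G1 X179.232 Y110.411
G1 X151.191 Y110.411
G1 X151.191 Y200.958
M5
G00 X118.737 Y180.336
M3 S433
G1 X147.495 Y180.336 F1544
G1 X147.495 Y100.419
G1 X118.737 Y100.419
G1 X118.737 Y180.336
M5
G00 X92.240 Y182.916
M3 S433
G1 X57.862 Y104.464 F1544
M5
G00 X147.479 Y120.984
M3 S192
G1 X168.387 Y123.527 F3324
G1 X189.101 Y128.376
G1 X209.620 Y135.529
G1 X229.946 Y144.987
G1 X250.077 Y156.749
G1 X270.014 Y170.817
M5
G00 X293.908 Y166.000
M3 S192
G1 X261.591 Y141.272 F3324
G1 X226.120 Y118.407
G1 X187.494 Y97.404
G1 X145.714 Y78.263
G1 X100.779 Y60.984
G1 X52.690 Y45.568
M5
G00 X0.000 Y0.000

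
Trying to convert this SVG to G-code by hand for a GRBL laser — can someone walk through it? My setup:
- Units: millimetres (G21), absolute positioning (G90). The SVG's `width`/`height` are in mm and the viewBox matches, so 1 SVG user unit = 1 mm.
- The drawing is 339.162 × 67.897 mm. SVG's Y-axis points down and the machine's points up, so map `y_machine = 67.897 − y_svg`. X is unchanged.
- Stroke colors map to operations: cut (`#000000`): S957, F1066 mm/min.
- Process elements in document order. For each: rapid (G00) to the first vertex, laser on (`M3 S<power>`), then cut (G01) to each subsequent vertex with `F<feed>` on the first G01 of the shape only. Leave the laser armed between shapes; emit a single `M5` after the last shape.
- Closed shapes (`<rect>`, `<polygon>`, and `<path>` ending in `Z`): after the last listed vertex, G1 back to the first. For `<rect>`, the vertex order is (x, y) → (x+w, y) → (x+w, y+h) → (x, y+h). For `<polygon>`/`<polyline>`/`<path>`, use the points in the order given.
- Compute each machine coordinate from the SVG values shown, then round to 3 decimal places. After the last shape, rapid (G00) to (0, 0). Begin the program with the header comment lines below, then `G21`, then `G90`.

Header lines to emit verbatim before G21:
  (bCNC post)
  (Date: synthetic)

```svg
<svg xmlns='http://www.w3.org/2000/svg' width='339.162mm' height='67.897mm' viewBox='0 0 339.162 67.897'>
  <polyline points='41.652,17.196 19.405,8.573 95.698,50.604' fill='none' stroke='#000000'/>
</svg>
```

Since the viewBox matches the mm dimensions, user units are millimetres directly. The only transform is the Y-flip y_m = 67.897 − y_svg.

Shape 1 is a open polyline drawn with `<polyline>`. Its stroke #000000 means cut at S957, F1066. After flipping Y the toolpath is (41.652,50.701) → (19.405,59.324) → (95.698,17.293).

(bCNC post)
(Date: synthetic)
G21
G90
G00 X41.652 Y50.701
M3 S957
G01 X19.405 Y59.324 F1066
G01 X95.698 Y17.293
M5
G00 X0.000 Y0.000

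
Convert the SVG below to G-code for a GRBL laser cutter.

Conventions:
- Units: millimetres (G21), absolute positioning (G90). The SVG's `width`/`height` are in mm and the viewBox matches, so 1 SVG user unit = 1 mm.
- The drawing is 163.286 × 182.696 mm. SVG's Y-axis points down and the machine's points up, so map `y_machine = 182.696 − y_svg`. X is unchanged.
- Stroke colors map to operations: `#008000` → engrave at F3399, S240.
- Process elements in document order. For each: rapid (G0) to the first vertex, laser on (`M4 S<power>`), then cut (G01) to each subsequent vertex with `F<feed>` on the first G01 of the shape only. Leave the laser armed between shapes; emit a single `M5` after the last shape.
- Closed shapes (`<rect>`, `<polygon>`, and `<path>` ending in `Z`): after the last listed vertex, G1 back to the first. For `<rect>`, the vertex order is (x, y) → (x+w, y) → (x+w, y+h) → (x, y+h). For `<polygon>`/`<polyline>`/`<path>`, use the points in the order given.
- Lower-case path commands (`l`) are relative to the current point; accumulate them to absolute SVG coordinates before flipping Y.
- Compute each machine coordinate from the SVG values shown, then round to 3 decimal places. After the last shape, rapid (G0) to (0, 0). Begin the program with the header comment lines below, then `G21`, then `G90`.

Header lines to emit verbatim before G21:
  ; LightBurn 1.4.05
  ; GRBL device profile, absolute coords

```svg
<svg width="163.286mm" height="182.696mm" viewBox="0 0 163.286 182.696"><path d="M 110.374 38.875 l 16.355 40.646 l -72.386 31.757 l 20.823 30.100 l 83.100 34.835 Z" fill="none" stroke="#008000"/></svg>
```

; LightBurn 1.4.05
; GRBL device profile, absolute coords
G21
G90
G0 X110.374 Y143.821
M4 S240
G01 X126.729 Y103.175 F3399
G01 X54.343 Y71.418
G01 X75.166 Y41.318
G01 X158.266 Y6.483
G01 X110.374 Y143.821
M5
G0 X0.000 Y0.000

Since the viewBox matches the mm dimensions, user units are millimetres directly. The only transform is the Y-flip y_m = 182.696 − y_svg.

Shape 1 is a closed polygon drawn with `<path>`. Its stroke #008000 means engrave at S240, F3399. After flipping Y the toolpath is (110.374,143.821) → (126.729,103.175) → (54.343,71.418) → (75.166,41.318) → (158.266,6.483) → (110.374,143.821), returning to the start.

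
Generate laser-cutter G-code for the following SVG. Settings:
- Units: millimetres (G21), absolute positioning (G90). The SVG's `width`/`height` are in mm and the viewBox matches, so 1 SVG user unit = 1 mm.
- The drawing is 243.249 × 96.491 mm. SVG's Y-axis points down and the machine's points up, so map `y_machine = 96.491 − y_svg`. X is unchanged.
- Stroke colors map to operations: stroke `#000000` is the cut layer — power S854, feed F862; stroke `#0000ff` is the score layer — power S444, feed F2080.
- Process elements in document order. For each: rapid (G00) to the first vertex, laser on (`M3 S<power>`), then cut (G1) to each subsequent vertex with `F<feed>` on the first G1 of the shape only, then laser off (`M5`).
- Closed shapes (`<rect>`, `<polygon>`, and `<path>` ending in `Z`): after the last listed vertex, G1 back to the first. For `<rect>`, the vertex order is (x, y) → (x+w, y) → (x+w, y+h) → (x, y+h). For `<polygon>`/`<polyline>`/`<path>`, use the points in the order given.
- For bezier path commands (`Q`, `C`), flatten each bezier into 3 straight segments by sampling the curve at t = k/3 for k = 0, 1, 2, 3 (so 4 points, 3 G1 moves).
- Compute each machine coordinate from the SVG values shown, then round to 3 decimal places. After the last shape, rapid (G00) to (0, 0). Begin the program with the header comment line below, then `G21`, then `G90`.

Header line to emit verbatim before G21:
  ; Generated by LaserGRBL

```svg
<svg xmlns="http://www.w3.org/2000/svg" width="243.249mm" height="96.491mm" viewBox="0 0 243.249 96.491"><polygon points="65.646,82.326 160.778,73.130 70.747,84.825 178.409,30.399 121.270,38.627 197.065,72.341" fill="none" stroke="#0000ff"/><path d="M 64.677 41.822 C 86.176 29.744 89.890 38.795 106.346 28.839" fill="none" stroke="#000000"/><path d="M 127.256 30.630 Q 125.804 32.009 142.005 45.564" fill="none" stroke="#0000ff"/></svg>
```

viewBox `0 0 243.249 96.491` with mm width/height → 1 unit = 1 mm. Flip: y_m = 96.491 − y_svg.

**Shape 1** — `<polygon>` closed polygon, stroke `#0000ff` → score (S444, F2080). Machine vertices: (65.646,14.165) → (160.778,23.361) → (70.747,11.666) → (178.409,66.092) → (121.270,57.864) → (197.065,24.150) → (65.646,14.165). Closed: final G1 returns to the first vertex.

**Shape 2** — `<path>` cubic bezier, stroke `#000000` → cut (S854, F862). Control points (SVG): P0=(64.677,41.822), P1=(86.176,29.744), P2=(89.890,38.795), P3=(106.346,28.839); sampled at t=k/3. Machine vertices: (64.677,54.669) → (81.378,61.191) → (93.007,62.545) → (106.346,67.652). Open path.

**Shape 3** — `<path>` quadratic bezier, stroke `#0000ff` → score (S444, F2080). Control points (SVG): P0=(127.256,30.630), P1=(125.804,32.009), P2=(142.005,45.564); sampled at t=k/3. Machine vertices: (127.256,65.861) → (128.249,63.589) → (133.166,58.611) → (142.005,50.927). Open path.

; Generated by LaserGRBL
G21
G90
G00 X65.646 Y14.165
M3 S444
G1 X160.778 Y23.361 F2080
G1 X70.747 Y11.666
G1 X178.409 Y66.092
G1 X121.270 Y57.864
G1 X197.065 Y24.150
G1 X65.646 Y14.165
M5
G00 X64.677 Y54.669
M3 S854
G1 X81.378 Y61.191 F862
G1 X93.007 Y62.545
G1 X106.346 Y67.652
M5
G00 X127.256 Y65.861
M3 S444
G1 X128.249 Y63.589 F2080
G1 X133.166 Y58.611
G1 X142.005 Y50.927
M5
G00 X0.000 Y0.000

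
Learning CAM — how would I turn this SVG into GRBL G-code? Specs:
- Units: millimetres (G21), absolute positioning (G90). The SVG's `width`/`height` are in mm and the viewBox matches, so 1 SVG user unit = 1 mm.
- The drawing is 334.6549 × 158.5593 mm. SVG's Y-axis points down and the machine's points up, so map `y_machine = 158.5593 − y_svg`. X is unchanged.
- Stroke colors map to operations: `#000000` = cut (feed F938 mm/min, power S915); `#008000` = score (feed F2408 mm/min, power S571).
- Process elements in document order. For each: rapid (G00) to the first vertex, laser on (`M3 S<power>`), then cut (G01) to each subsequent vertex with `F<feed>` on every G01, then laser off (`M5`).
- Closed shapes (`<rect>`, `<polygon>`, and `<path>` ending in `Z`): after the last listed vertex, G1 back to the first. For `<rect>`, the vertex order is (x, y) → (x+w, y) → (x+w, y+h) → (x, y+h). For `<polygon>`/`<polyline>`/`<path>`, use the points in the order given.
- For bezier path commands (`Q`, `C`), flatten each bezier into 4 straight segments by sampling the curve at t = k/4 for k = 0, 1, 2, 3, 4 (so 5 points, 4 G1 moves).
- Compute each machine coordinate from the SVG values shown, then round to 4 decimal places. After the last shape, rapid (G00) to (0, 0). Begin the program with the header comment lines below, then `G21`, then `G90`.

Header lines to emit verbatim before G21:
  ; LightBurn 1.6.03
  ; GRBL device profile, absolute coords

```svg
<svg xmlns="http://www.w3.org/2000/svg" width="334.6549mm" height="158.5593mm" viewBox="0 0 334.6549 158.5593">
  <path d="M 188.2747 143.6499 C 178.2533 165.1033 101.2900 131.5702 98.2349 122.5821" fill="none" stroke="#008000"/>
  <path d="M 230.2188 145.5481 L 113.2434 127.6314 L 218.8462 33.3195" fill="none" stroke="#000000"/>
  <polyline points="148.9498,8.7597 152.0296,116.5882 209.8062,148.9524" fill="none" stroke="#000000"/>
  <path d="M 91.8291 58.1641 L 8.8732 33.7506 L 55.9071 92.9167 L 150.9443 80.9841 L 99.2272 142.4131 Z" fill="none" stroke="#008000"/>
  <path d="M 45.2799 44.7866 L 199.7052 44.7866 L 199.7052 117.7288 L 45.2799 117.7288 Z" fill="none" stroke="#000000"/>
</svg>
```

; LightBurn 1.6.03
; GRBL device profile, absolute coords
G21
G90
G00 X188.2747 Y14.9094
M3 S571
G01 X170.4078 Y7.8866 F2408
G01 X140.6424 Y14.0277 F2408
G01 X112.1832 Y25.8766 F2408
G01 X98.2349 Y35.9772 F2408
M5
G00 X230.2188 Y13.0112
M3 S915
G01 X113.2434 Y30.9279 F938
G01 X218.8462 Y125.2398 F938
M5
G00 X148.9498 Y149.7996
M3 S915
G01 X152.0296 Y41.9711 F938
G01 X209.8062 Y9.6069 F938
M5
G00 X91.8291 Y100.3952
M3 S571
G01 X8.8732 Y124.8087 F2408
G01 X55.9071 Y65.6426 F2408
G01 X150.9443 Y77.5752 F2408
G01 X99.2272 Y16.1462 F2408
G01 X91.8291 Y100.3952 F2408
M5
G00 X45.2799 Y113.7727
M3 S915
G01 X199.7052 Y113.7727 F938
G01 X199.7052 Y40.8305 F938
G01 X45.2799 Y40.8305 F938
G01 X45.2799 Y113.7727 F938
M5
G00 X0.0000 Y0.0000

Since the viewBox matches the mm dimensions, user units are millimetres directly. The only transform is the Y-flip y_m = 158.5593 − y_svg.

Shape 1 is a cubic bezier drawn with `<path>`. Its stroke #008000 means score at S571, F2408. After flipping Y the toolpath is (188.2747,14.9094) → (170.4078,7.8866) → (140.6424,14.0277) → (112.1832,25.8766) → (98.2349,35.9772).

Shape 2 is a open polyline drawn with `<path>`. Its stroke #000000 means cut at S915, F938. After flipping Y the toolpath is (230.2188,13.0112) → (113.2434,30.9279) → (218.8462,125.2398).

Shape 3 is a open polyline drawn with `<polyline>`. Its stroke #000000 means cut at S915, F938. After flipping Y the toolpath is (148.9498,149.7996) → (152.0296,41.9711) → (209.8062,9.6069).

Shape 4 is a closed polygon drawn with `<path>`. Its stroke #008000 means score at S571, F2408. After flipping Y the toolpath is (91.8291,100.3952) → (8.8732,124.8087) → (55.9071,65.6426) → (150.9443,77.5752) → (99.2272,16.1462) → (91.8291,100.3952), returning to the start.

Shape 5 is a rectangle drawn with `<path>`. Its stroke #000000 means cut at S915, F938. After flipping Y the toolpath is (45.2799,113.7727) → (199.7052,113.7727) → (199.7052,40.8305) → (45.2799,40.8305) → (45.2799,113.7727), returning to the start.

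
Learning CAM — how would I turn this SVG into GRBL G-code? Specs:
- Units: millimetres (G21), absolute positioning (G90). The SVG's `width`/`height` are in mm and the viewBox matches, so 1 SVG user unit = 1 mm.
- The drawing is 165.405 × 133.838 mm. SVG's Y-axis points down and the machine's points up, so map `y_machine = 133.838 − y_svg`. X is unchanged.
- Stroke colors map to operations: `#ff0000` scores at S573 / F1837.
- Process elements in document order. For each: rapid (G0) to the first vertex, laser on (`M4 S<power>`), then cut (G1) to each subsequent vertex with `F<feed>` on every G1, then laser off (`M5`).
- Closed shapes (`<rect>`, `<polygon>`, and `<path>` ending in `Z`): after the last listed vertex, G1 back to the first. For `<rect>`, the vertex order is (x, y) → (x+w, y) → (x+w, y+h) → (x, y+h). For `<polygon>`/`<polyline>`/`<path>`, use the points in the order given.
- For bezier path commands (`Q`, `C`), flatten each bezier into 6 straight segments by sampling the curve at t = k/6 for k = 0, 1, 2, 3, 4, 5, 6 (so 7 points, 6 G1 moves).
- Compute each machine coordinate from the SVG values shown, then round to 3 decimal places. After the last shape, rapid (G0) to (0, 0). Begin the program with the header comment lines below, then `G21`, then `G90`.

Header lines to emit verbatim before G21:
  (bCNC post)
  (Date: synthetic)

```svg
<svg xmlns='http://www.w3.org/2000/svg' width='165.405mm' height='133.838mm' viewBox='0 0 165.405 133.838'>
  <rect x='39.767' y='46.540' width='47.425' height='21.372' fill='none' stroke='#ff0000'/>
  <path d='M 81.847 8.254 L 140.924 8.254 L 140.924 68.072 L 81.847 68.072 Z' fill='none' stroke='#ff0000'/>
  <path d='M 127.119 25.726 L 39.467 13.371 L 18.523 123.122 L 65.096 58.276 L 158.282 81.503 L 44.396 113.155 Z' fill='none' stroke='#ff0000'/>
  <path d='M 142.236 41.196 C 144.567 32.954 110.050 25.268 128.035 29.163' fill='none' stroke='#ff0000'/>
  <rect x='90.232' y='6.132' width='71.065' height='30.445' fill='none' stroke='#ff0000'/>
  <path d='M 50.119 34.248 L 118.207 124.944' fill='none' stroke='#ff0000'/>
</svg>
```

viewBox `0 0 165.405 133.838` with mm width/height → 1 unit = 1 mm. Flip: y_m = 133.838 − y_svg.

**Shape 1** — `<rect>` rectangle, stroke `#ff0000` → score (S573, F1837). Machine vertices: (39.767,87.298) → (87.192,87.298) → (87.192,65.926) → (39.767,65.926) → (39.767,87.298). Closed: final G1 returns to the first vertex.

**Shape 2** — `<path>` rectangle, stroke `#ff0000` → score (S573, F1837). Machine vertices: (81.847,125.584) → (140.924,125.584) → (140.924,65.766) → (81.847,65.766) → (81.847,125.584). Closed: final G1 returns to the first vertex.

**Shape 3** — `<path>` closed polygon, stroke `#ff0000` → score (S573, F1837). Machine vertices: (127.119,108.112) → (39.467,120.467) → (18.523,10.716) → (65.096,75.562) → (158.282,52.335) → (44.396,20.683) → (127.119,108.112). Closed: final G1 returns to the first vertex.

**Shape 4** — `<path>` cubic bezier, stroke `#ff0000` → score (S573, F1837). Control points (SVG): P0=(142.236,41.196), P1=(144.567,32.954), P2=(110.050,25.268), P3=(128.035,29.163); sampled at t=k/6. Machine vertices: (142.236,92.642) → (140.744,96.666) → (135.594,100.290) → (129.265,103.210) → (124.241,105.118) → (123.004,105.708) → (128.035,104.675). Open path.

**Shape 5** — `<rect>` rectangle, stroke `#ff0000` → score (S573, F1837). Machine vertices: (90.232,127.706) → (161.297,127.706) → (161.297,97.261) → (90.232,97.261) → (90.232,127.706). Closed: final G1 returns to the first vertex.

**Shape 6** — `<path>` line segment, stroke `#ff0000` → score (S573, F1837). Machine vertices: (50.119,99.590) → (118.207,8.894). Open path.

(bCNC post)
(Date: synthetic)
G21
G90
G0 X39.767 Y87.298
M4 S573
G1 X87.192 Y87.298 F1837
G1 X87.192 Y65.926 F1837
G1 X39.767 Y65.926 F1837
G1 X39.767 Y87.298 F1837
M5
G0 X81.847 Y125.584
M4 S573
G1 X140.924 Y125.584 F1837
G1 X140.924 Y65.766 F1837
G1 X81.847 Y65.766 F1837
G1 X81.847 Y125.584 F1837
M5
G0 X127.119 Y108.112
M4 S573
G1 X39.467 Y120.467 F1837
G1 X18.523 Y10.716 F1837
G1 X65.096 Y75.562 F1837
G1 X158.282 Y52.335 F1837
G1 X44.396 Y20.683 F1837
G1 X127.119 Y108.112 F1837
M5
G0 X142.236 Y92.642
M4 S573
G1 X140.744 Y96.666 F1837
G1 X135.594 Y100.290 F1837
G1 X129.265 Y103.210 F1837
G1 X124.241 Y105.118 F1837
G1 X123.004 Y105.708 F1837
G1 X128.035 Y104.675 F1837
M5
G0 X90.232 Y127.706
M4 S573
G1 X161.297 Y127.706 F1837
G1 X161.297 Y97.261 F1837
G1 X90.232 Y97.261 F1837
G1 X90.232 Y127.706 F1837
M5
G0 X50.119 Y99.590
M4 S573
G1 X118.207 Y8.894 F1837
M5
G0 X0.000 Y0.000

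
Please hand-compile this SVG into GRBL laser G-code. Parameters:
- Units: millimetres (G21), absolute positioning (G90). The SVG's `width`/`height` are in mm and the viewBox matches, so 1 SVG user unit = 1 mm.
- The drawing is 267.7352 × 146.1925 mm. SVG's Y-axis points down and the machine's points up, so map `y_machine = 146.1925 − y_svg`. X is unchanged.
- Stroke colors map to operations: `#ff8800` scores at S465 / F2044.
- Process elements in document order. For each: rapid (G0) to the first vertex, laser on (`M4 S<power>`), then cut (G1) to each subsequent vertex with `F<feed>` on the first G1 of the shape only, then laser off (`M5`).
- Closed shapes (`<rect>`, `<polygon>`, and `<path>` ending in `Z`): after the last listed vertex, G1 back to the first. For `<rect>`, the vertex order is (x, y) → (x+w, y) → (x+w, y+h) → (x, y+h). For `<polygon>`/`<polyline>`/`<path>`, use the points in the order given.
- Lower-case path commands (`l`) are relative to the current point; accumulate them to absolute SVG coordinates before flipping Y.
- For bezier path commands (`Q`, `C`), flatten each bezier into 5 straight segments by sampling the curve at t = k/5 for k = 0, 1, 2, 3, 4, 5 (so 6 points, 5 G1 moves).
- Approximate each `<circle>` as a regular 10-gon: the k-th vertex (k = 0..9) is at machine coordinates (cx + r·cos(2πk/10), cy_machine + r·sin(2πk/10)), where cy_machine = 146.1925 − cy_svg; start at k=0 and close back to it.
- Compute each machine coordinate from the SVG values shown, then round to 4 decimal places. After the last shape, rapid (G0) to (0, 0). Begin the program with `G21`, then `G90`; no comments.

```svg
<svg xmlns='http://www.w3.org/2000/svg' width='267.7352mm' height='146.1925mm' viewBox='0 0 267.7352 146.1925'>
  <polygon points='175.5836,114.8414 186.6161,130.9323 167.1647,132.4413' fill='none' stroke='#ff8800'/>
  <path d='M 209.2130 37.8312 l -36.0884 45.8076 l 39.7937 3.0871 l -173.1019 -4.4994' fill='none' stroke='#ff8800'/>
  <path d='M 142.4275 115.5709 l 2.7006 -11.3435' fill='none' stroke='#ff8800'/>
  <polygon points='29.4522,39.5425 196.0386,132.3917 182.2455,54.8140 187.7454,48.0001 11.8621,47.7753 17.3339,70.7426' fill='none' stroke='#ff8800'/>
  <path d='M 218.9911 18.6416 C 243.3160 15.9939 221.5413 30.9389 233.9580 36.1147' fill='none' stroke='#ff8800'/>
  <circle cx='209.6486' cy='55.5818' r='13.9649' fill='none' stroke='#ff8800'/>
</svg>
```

G21
G90
G0 X175.5836 Y31.3511
M4 S465
G1 X186.6161 Y15.2602 F2044
G1 X167.1647 Y13.7512
G1 X175.5836 Y31.3511
M5
G0 X209.2130 Y108.3613
M4 S465
G1 X173.1246 Y62.5537 F2044
G1 X212.9183 Y59.4666
G1 X39.8164 Y63.9660
M5
G0 X142.4275 Y30.6216
M4 S465
G1 X145.1281 Y41.9651 F2044
M5
G0 X29.4522 Y106.6500
M4 S465
G1 X196.0386 Y13.8008 F2044
G1 X182.2455 Y91.3785
G1 X187.7454 Y98.1924
G1 X11.8621 Y98.4172
G1 X17.3339 Y75.4499
G1 X29.4522 Y106.6500
M5
G0 X218.9911 Y127.5509
M4 S465
G1 X228.6964 Y127.2473 F2044
G1 X231.1918 Y124.0348
G1 X230.3312 Y119.2268
G1 X229.9686 Y114.1367
G1 X233.9580 Y110.0778
M5
G0 X223.6135 Y90.6107
M4 S465
G1 X220.9464 Y98.8191 F2044
G1 X213.9640 Y103.8921
G1 X205.3332 Y103.8921
G1 X198.3508 Y98.8191
G1 X195.6837 Y90.6107
G1 X198.3508 Y82.4023
G1 X205.3332 Y77.3293
G1 X213.9640 Y77.3293
G1 X220.9464 Y82.4023
G1 X223.6135 Y90.6107
M5
G0 X0.0000 Y0.0000

1 u = 1 mm; y_m = 146.1925 − y.

[1] `<polygon>` regular polygon, #ff8800→score S465 F2044: (175.5836,31.3511) → (186.6161,15.2602) → (167.1647,13.7512) → (175.5836,31.3511) (closed)

[2] `<path>` open polyline, #ff8800→score S465 F2044: (209.2130,108.3613) → (173.1246,62.5537) → (212.9183,59.4666) → (39.8164,63.9660)

[3] `<path>` line segment, #ff8800→score S465 F2044: (142.4275,30.6216) → (145.1281,41.9651)

[4] `<polygon>` closed polygon, #ff8800→score S465 F2044: (29.4522,106.6500) → (196.0386,13.8008) → (182.2455,91.3785) → (187.7454,98.1924) → (11.8621,98.4172) → (17.3339,75.4499) → (29.4522,106.6500) (closed)

[5] `<path>` cubic bezier, #ff8800→score S465 F2044: (218.9911,127.5509) → (228.6964,127.2473) → (231.1918,124.0348) → (230.3312,119.2268) → (229.9686,114.1367) → (233.9580,110.0778)

[6] `<circle>` circle, #ff8800→score S465 F2044: (223.6135,90.6107) → (220.9464,98.8191) → (213.9640,103.8921) → (205.3332,103.8921) → (198.3508,98.8191) → (195.6837,90.6107) → (198.3508,82.4023) → (205.3332,77.3293) → (213.9640,77.3293) → (220.9464,82.4023) → (223.6135,90.6107) (closed)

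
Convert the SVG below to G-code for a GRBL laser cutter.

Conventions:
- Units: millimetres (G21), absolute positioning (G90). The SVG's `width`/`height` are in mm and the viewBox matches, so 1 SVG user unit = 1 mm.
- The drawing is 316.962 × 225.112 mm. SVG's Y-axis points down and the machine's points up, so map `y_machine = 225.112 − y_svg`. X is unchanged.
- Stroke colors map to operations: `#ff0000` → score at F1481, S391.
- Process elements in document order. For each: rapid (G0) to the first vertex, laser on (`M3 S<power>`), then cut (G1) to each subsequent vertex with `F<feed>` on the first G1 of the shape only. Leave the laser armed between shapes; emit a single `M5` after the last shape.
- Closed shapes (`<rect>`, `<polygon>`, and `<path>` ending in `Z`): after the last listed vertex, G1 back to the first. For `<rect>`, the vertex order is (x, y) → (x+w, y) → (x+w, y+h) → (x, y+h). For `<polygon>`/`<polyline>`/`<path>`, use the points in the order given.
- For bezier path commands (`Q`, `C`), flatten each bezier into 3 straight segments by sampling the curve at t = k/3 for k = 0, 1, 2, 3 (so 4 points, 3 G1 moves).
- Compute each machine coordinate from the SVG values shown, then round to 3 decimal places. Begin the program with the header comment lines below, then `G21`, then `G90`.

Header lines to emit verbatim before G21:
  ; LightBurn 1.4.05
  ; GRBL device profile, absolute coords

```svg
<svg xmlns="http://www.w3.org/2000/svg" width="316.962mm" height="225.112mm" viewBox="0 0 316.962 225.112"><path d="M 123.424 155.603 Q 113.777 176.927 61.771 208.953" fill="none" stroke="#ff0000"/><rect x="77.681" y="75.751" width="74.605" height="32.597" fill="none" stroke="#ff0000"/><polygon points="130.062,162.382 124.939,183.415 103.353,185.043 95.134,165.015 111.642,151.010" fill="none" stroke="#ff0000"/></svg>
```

Since the viewBox matches the mm dimensions, user units are millimetres directly. The only transform is the Y-flip y_m = 225.112 − y_svg.

Shape 1 is a quadratic bezier drawn with `<path>`. Its stroke #ff0000 means score at S391, F1481. After flipping Y the toolpath is (123.424,69.509) → (112.286,54.104) → (91.735,36.321) → (61.771,16.159).

Shape 2 is a rectangle drawn with `<rect>`. Its stroke #ff0000 means score at S391, F1481. After flipping Y the toolpath is (77.681,149.361) → (152.286,149.361) → (152.286,116.764) → (77.681,116.764) → (77.681,149.361), returning to the start.

Shape 3 is a regular polygon drawn with `<polygon>`. Its stroke #ff0000 means score at S391, F1481. After flipping Y the toolpath is (130.062,62.730) → (124.939,41.697) → (103.353,40.069) → (95.134,60.097) → (111.642,74.102) → (130.062,62.730), returning to the start.

; LightBurn 1.4.05
; GRBL device profile, absolute coords
G21
G90
G0 X123.424 Y69.509
M3 S391
G1 X112.286 Y54.104 F1481
G1 X91.735 Y36.321
G1 X61.771 Y16.159
G0 X77.681 Y149.361
M3 S391
G1 X152.286 Y149.361 F1481
G1 X152.286 Y116.764
G1 X77.681 Y116.764
G1 X77.681 Y149.361
G0 X130.062 Y62.730
M3 S391
G1 X124.939 Y41.697 F1481
G1 X103.353 Y40.069
G1 X95.134 Y60.097
G1 X111.642 Y74.102
G1 X130.062 Y62.730
M5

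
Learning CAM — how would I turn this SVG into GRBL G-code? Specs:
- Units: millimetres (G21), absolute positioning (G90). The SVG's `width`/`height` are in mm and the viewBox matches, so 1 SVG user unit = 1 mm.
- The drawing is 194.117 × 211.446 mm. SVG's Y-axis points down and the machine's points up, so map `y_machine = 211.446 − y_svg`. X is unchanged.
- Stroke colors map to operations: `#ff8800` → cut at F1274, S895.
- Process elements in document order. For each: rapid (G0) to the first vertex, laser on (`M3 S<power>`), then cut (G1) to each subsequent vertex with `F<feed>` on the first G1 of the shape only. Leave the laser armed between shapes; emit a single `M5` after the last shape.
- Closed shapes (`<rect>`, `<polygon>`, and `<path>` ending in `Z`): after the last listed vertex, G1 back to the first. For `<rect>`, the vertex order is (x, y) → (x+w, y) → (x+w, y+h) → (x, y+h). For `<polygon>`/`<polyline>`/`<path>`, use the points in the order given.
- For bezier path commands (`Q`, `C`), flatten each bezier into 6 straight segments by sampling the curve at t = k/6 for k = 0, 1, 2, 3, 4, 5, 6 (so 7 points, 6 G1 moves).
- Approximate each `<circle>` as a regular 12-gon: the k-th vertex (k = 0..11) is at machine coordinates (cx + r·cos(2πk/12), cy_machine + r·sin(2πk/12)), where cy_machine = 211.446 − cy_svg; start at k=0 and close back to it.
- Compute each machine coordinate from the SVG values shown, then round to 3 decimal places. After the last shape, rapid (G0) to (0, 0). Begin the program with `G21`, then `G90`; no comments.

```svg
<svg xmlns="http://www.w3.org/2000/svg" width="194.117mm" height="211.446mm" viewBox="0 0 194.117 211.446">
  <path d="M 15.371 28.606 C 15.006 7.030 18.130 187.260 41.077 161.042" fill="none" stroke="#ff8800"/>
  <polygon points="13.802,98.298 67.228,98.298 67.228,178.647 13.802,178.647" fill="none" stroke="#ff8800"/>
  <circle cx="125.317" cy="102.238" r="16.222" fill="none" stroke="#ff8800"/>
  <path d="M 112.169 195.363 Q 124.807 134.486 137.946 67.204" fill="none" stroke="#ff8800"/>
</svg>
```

viewBox `0 0 194.117 211.446` with mm width/height → 1 unit = 1 mm. Flip: y_m = 211.446 − y_svg.

**Shape 1** — `<path>` cubic bezier, stroke `#ff8800` → cut (S895, F1274). Control points (SVG): P0=(15.371,28.606), P1=(15.006,7.030), P2=(18.130,187.260), P3=(41.077,161.042); sampled at t=k/6. Machine vertices: (15.371,182.840) → (15.555,178.701) → (16.774,152.268) → (19.482,114.881) → (24.133,77.881) → (31.180,52.609) → (41.077,50.404). Open path.

**Shape 2** — `<polygon>` rectangle, stroke `#ff8800` → cut (S895, F1274). Machine vertices: (13.802,113.148) → (67.228,113.148) → (67.228,32.799) → (13.802,32.799) → (13.802,113.148). Closed: final G1 returns to the first vertex.

**Shape 3** — `<circle>` circle, stroke `#ff8800` → cut (S895, F1274). Machine vertices: (141.539,109.208) → (139.366,117.319) → (133.428,123.257) → (125.317,125.430) → (117.206,123.257) → (111.268,117.319) → (109.095,109.208) → (111.268,101.097) → (117.206,95.159) → (125.317,92.986) → (133.428,95.159) → (139.366,101.097) → (141.539,109.208). Closed: final G1 returns to the first vertex.

**Shape 4** — `<path>` quadratic bezier, stroke `#ff8800` → cut (S895, F1274). Control points (SVG): P0=(112.169,195.363), P1=(124.807,134.486), P2=(137.946,67.204); sampled at t=k/6. Machine vertices: (112.169,16.083) → (116.396,36.553) → (120.650,57.379) → (124.932,78.561) → (129.242,100.099) → (133.580,121.993) → (137.946,144.242). Open path.

G21
G90
G0 X15.371 Y182.840
M3 S895
G1 X15.555 Y178.701 F1274
G1 X16.774 Y152.268
G1 X19.482 Y114.881
G1 X24.133 Y77.881
G1 X31.180 Y52.609
G1 X41.077 Y50.404
G0 X13.802 Y113.148
M3 S895
G1 X67.228 Y113.148 F1274
G1 X67.228 Y32.799
G1 X13.802 Y32.799
G1 X13.802 Y113.148
G0 X141.539 Y109.208
M3 S895
G1 X139.366 Y117.319 F1274
G1 X133.428 Y123.257
G1 X125.317 Y125.430
G1 X117.206 Y123.257
G1 X111.268 Y117.319
G1 X109.095 Y109.208
G1 X111.268 Y101.097
G1 X117.206 Y95.159
G1 X125.317 Y92.986
G1 X133.428 Y95.159
G1 X139.366 Y101.097
G1 X141.539 Y109.208
G0 X112.169 Y16.083
M3 S895
G1 X116.396 Y36.553 F1274
G1 X120.650 Y57.379
G1 X124.932 Y78.561
G1 X129.242 Y100.099
G1 X133.580 Y121.993
G1 X137.946 Y144.242
M5
G0 X0.000 Y0.000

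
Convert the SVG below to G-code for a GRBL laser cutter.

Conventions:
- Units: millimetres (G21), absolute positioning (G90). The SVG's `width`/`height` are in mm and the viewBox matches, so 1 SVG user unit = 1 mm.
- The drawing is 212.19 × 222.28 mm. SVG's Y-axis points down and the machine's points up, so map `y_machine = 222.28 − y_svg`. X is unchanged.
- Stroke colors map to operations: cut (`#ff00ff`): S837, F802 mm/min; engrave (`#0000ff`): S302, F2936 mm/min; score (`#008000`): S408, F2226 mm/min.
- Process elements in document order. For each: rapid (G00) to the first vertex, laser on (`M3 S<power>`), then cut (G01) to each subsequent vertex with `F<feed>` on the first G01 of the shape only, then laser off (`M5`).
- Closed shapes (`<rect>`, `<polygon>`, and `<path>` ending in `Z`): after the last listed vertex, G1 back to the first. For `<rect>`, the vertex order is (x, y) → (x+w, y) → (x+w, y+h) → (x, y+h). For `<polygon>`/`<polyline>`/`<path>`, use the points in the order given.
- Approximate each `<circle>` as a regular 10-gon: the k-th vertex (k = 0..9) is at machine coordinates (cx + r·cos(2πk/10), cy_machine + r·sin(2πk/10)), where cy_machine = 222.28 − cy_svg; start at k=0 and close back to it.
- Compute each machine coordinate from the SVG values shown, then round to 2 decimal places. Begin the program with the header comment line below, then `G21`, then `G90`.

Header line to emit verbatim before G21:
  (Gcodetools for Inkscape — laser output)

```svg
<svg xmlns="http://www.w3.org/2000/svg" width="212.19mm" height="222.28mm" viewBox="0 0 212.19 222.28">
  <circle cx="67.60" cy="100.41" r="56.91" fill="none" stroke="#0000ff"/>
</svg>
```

(Gcodetools for Inkscape — laser output)
G21
G90
G00 X124.51 Y121.87
M3 S302
G01 X113.64 Y155.32 F2936
G01 X85.19 Y175.99
G01 X50.01 Y175.99
G01 X21.56 Y155.32
G01 X10.69 Y121.87
G01 X21.56 Y88.42
G01 X50.01 Y67.75
G01 X85.19 Y67.75
G01 X113.64 Y88.42
G01 X124.51 Y121.87
M5

1 u = 1 mm; y_m = 222.28 − y.

[1] `<circle>` circle, #0000ff→engrave S302 F2936: (124.51,121.87) → (113.64,155.32) → (85.19,175.99) → (50.01,175.99) → (21.56,155.32) → (10.69,121.87) → (21.56,88.42) → (50.01,67.75) → (85.19,67.75) → (113.64,88.42) → (124.51,121.87) (closed)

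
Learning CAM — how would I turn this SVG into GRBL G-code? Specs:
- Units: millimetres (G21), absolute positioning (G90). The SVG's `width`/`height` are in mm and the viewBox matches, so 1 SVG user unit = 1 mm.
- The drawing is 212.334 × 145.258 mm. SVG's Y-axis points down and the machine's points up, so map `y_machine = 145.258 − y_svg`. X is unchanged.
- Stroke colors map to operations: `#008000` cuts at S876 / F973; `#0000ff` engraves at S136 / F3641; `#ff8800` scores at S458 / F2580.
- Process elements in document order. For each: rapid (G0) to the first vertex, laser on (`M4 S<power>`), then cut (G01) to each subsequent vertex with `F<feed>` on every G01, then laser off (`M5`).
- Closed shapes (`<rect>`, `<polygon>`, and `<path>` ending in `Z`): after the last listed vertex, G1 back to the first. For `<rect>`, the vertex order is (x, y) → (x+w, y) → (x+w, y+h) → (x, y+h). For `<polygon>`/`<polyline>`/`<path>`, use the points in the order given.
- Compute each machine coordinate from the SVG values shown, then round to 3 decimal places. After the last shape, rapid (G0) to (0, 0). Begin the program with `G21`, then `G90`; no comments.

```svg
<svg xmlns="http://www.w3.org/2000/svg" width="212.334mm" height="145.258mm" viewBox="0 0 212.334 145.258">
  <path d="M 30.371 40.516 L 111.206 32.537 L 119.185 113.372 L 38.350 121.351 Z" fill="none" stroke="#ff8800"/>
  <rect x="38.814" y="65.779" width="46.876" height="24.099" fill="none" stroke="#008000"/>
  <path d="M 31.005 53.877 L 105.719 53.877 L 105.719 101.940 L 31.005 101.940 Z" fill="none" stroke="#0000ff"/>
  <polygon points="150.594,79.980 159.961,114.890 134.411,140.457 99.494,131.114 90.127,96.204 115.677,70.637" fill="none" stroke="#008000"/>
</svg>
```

1 u = 1 mm; y_m = 145.258 − y.

[1] `<path>` regular polygon, #ff8800→score S458 F2580: (30.371,104.742) → (111.206,112.721) → (119.185,31.886) → (38.350,23.907) → (30.371,104.742) (closed)

[2] `<rect>` rectangle, #008000→cut S876 F973: (38.814,79.479) → (85.690,79.479) → (85.690,55.380) → (38.814,55.380) → (38.814,79.479) (closed)

[3] `<path>` rectangle, #0000ff→engrave S136 F3641: (31.005,91.381) → (105.719,91.381) → (105.719,43.318) → (31.005,43.318) → (31.005,91.381) (closed)

[4] `<polygon>` regular polygon, #008000→cut S876 F973: (150.594,65.278) → (159.961,30.368) → (134.411,4.801) → (99.494,14.144) → (90.127,49.054) → (115.677,74.621) → (150.594,65.278) (closed)

G21
G90
G0 X30.371 Y104.742
M4 S458
G01 X111.206 Y112.721 F2580
G01 X119.185 Y31.886 F2580
G01 X38.350 Y23.907 F2580
G01 X30.371 Y104.742 F2580
M5
G0 X38.814 Y79.479
M4 S876
G01 X85.690 Y79.479 F973
G01 X85.690 Y55.380 F973
G01 X38.814 Y55.380 F973
G01 X38.814 Y79.479 F973
M5
G0 X31.005 Y91.381
M4 S136
G01 X105.719 Y91.381 F3641
G01 X105.719 Y43.318 F3641
G01 X31.005 Y43.318 F3641
G01 X31.005 Y91.381 F3641
M5
G0 X150.594 Y65.278
M4 S876
G01 X159.961 Y30.368 F973
G01 X134.411 Y4.801 F973
G01 X99.494 Y14.144 F973
G01 X90.127 Y49.054 F973
G01 X115.677 Y74.621 F973
G01 X150.594 Y65.278 F973
M5
G0 X0.000 Y0.000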